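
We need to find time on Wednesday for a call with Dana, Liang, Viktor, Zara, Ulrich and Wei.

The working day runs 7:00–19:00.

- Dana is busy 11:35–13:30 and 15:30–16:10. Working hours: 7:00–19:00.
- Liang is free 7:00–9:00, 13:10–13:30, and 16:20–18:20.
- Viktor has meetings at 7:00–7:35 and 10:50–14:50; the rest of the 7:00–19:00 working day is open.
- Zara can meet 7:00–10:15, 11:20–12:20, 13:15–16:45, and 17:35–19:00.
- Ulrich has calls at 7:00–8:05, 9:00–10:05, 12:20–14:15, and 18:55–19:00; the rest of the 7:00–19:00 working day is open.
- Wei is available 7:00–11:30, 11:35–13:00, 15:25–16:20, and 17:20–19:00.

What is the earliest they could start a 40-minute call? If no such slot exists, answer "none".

Dana free within 07:00–19:00: 07:00–11:35, 13:30–15:30, 16:10–19:00.
Viktor free within 07:00–19:00: 07:35–10:50, 14:50–19:00.
Ulrich free within 07:00–19:00: 08:05–09:00, 10:05–12:20, 14:15–18:55.
Dana ∩ Liang: 07:00–09:00, 16:20–18:20.
Dana ∩ Liang ∩ Viktor: 07:35–09:00, 16:20–18:20.
Dana ∩ Liang ∩ Viktor ∩ Zara: 07:35–09:00, 16:20–16:45, 17:35–18:20.
Dana ∩ Liang ∩ Viktor ∩ Zara ∩ Ulrich: 08:05–09:00, 16:20–16:45, 17:35–18:20.
Dana ∩ Liang ∩ Viktor ∩ Zara ∩ Ulrich ∩ Wei: 08:05–09:00, 17:35–18:20.
Windows ≥ 40 min: 08:05–09:00, 17:35–18:20.
Earliest such window starts at 08:05.

08:05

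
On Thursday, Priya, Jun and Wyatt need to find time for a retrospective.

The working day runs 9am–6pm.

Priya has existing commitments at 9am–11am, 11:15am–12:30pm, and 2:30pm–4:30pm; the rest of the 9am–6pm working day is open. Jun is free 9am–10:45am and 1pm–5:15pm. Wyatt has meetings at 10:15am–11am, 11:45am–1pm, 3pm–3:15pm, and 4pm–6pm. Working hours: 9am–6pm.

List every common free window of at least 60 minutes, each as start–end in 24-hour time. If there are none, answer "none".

13:00–14:30

Priya free within 09:00–18:00: 11:00–11:15, 12:30–14:30, 16:30–18:00.
Wyatt free within 09:00–18:00: 09:00–10:15, 11:00–11:45, 13:00–15:00, 15:15–16:00.
Priya ∩ Jun: 13:00–14:30, 16:30–17:15.
Priya ∩ Jun ∩ Wyatt: 13:00–14:30.
Windows ≥ 60 min: 13:00–14:30.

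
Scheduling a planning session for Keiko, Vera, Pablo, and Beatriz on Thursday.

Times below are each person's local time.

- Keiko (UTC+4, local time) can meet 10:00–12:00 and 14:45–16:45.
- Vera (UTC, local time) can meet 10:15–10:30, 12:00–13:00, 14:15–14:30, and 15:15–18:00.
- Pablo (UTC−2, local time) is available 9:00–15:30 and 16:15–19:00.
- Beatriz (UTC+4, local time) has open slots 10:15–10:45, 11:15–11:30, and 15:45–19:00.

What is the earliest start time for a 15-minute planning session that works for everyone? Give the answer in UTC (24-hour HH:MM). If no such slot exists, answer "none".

Keiko → UTC: 06:00–08:00, 10:45–12:45.
Vera → UTC: 10:15–10:30, 12:00–13:00, 14:15–14:30, 15:15–18:00.
Pablo → UTC: 11:00–17:30, 18:15–21:00.
Beatriz → UTC: 06:15–06:45, 07:15–07:30, 11:45–15:00.
Keiko ∩ Vera: 12:00–12:45.
Keiko ∩ Vera ∩ Pablo: 12:00–12:45.
Keiko ∩ Vera ∩ Pablo ∩ Beatriz: 12:00–12:45.
Windows ≥ 15 min: 12:00–12:45.
Earliest such window starts at 12:00.

12:00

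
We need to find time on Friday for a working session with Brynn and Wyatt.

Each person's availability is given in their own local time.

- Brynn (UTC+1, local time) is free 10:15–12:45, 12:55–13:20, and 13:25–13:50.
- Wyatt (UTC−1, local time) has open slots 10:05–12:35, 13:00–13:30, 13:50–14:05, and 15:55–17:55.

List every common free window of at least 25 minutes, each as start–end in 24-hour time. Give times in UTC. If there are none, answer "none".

Brynn → UTC: 09:15–11:45, 11:55–12:20, 12:25–12:50.
Wyatt → UTC: 11:05–13:35, 14:00–14:30, 14:50–15:05, 16:55–18:55.
Brynn ∩ Wyatt: 11:05–11:45, 11:55–12:20, 12:25–12:50.
Windows ≥ 25 min: 11:05–11:45, 11:55–12:20, 12:25–12:50.

11:05–11:45, 11:55–12:20, 12:25–12:50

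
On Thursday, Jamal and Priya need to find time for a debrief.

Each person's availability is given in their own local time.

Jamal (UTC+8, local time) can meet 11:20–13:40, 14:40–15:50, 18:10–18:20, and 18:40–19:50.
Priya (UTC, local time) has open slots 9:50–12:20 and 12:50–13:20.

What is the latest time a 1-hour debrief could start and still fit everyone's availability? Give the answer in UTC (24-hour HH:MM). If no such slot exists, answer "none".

Jamal → UTC: 03:20–05:40, 06:40–07:50, 10:10–10:20, 10:40–11:50.
Priya → UTC: 09:50–12:20, 12:50–13:20.
Jamal ∩ Priya: 10:10–10:20, 10:40–11:50.
Windows ≥ 60 min: 10:40–11:50.
Latest start in the last window 10:40–11:50 is 11:50 − 60 min = 10:50.

10:50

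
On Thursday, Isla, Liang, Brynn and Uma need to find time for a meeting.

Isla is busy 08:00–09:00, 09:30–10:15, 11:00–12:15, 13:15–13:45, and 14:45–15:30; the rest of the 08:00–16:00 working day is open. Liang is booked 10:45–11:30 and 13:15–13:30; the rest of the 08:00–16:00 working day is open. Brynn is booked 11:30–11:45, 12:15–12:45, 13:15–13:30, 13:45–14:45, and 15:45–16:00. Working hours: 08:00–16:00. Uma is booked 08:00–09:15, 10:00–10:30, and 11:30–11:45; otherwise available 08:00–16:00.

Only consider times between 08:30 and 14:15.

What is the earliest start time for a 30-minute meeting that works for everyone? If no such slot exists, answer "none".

Isla free within 08:00–16:00: 09:00–09:30, 10:15–11:00, 12:15–13:15, 13:45–14:45, 15:30–16:00.
Liang free within 08:00–16:00: 08:00–10:45, 11:30–13:15, 13:30–16:00.
Brynn free within 08:00–16:00: 08:00–11:30, 11:45–12:15, 12:45–13:15, 13:30–13:45, 14:45–15:45.
Uma free within 08:00–16:00: 09:15–10:00, 10:30–11:30, 11:45–16:00.
Isla ∩ Liang: 09:00–09:30, 10:15–10:45, 12:15–13:15, 13:45–14:45, 15:30–16:00.
Isla ∩ Liang ∩ Brynn: 09:00–09:30, 10:15–10:45, 12:45–13:15, 15:30–15:45.
Isla ∩ Liang ∩ Brynn ∩ Uma: 09:15–09:30, 10:30–10:45, 12:45–13:15, 15:30–15:45.
Restricted to 08:30–14:15: 09:15–09:30, 10:30–10:45, 12:45–13:15.
Windows ≥ 30 min: 12:45–13:15.
Earliest such window starts at 12:45.

12:45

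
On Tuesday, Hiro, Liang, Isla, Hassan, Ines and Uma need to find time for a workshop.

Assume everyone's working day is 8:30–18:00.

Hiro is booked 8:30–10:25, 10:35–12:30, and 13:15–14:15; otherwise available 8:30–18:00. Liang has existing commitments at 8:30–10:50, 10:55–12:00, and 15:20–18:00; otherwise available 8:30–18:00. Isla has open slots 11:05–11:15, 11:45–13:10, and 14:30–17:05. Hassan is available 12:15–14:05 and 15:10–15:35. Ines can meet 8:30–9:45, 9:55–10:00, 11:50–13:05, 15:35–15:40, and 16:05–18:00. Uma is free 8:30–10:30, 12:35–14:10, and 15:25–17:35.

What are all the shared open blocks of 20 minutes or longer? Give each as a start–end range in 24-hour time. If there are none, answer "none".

Hiro free within 08:30–18:00: 10:25–10:35, 12:30–13:15, 14:15–18:00.
Liang free within 08:30–18:00: 10:50–10:55, 12:00–15:20.
Hiro ∩ Liang: 12:30–13:15, 14:15–15:20.
Hiro ∩ Liang ∩ Isla: 12:30–13:10, 14:30–15:20.
Hiro ∩ Liang ∩ Isla ∩ Hassan: 12:30–13:10, 15:10–15:20.
Hiro ∩ Liang ∩ Isla ∩ Hassan ∩ Ines: 12:30–13:05.
Hiro ∩ Liang ∩ Isla ∩ Hassan ∩ Ines ∩ Uma: 12:35–13:05.
Windows ≥ 20 min: 12:35–13:05.

12:35–13:05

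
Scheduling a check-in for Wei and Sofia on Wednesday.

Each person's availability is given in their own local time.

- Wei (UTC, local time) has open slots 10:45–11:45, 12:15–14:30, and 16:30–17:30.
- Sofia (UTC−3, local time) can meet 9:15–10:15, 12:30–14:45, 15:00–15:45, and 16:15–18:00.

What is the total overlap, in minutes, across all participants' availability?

Wei → UTC: 10:45–11:45, 12:15–14:30, 16:30–17:30.
Sofia → UTC: 12:15–13:15, 15:30–17:45, 18:00–18:45, 19:15–21:00.
Wei ∩ Sofia: 12:15–13:15, 16:30–17:30.
Total common minutes: 60 + 60 = 120.

120 minutes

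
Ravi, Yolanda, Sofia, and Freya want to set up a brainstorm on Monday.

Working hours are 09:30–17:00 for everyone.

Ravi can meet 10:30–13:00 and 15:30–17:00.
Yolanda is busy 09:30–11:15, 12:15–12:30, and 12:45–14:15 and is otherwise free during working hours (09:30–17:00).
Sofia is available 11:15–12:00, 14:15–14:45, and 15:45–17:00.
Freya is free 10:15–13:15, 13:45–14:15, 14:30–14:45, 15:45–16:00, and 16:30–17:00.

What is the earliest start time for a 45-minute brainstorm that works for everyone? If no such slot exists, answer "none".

11:15

Yolanda free within 09:30–17:00: 11:15–12:15, 12:30–12:45, 14:15–17:00.
Ravi ∩ Yolanda: 11:15–12:15, 12:30–12:45, 15:30–17:00.
Ravi ∩ Yolanda ∩ Sofia: 11:15–12:00, 15:45–17:00.
Ravi ∩ Yolanda ∩ Sofia ∩ Freya: 11:15–12:00, 15:45–16:00, 16:30–17:00.
Windows ≥ 45 min: 11:15–12:00.
Earliest such window starts at 11:15.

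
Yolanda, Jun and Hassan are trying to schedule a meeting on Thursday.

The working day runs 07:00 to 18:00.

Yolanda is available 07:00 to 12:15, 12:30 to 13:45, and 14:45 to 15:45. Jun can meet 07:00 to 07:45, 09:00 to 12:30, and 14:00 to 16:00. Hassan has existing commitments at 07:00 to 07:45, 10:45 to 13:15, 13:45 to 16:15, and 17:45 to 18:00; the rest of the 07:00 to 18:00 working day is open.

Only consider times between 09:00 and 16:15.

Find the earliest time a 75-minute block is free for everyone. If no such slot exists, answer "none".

09:00

Hassan free within 07:00–18:00: 07:45–10:45, 13:15–13:45, 16:15–17:45.
Yolanda ∩ Jun: 07:00–07:45, 09:00–12:15, 14:45–15:45.
Yolanda ∩ Jun ∩ Hassan: 09:00–10:45.
Restricted to 09:00–16:15: 09:00–10:45.
Windows ≥ 75 min: 09:00–10:45.
Earliest such window starts at 09:00.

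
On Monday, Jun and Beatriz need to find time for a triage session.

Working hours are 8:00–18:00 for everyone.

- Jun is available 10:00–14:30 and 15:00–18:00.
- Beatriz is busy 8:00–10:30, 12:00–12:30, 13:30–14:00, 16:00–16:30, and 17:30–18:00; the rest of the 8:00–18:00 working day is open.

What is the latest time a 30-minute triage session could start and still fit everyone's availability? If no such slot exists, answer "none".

Beatriz free within 08:00–18:00: 10:30–12:00, 12:30–13:30, 14:00–16:00, 16:30–17:30.
Jun ∩ Beatriz: 10:30–12:00, 12:30–13:30, 14:00–14:30, 15:00–16:00, 16:30–17:30.
Windows ≥ 30 min: 10:30–12:00, 12:30–13:30, 14:00–14:30, 15:00–16:00, 16:30–17:30.
Latest start in the last window 16:30–17:30 is 17:30 − 30 min = 17:00.

17:00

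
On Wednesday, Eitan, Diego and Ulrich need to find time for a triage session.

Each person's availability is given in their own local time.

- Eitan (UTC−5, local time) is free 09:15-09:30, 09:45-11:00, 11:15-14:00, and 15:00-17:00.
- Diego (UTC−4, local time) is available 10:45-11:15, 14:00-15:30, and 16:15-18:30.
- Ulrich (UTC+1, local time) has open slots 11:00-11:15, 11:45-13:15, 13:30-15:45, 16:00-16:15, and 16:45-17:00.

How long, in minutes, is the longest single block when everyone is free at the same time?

Eitan → UTC: 14:15–14:30, 14:45–16:00, 16:15–19:00, 20:00–22:00.
Diego → UTC: 14:45–15:15, 18:00–19:30, 20:15–22:30.
Ulrich → UTC: 10:00–10:15, 10:45–12:15, 12:30–14:45, 15:00–15:15, 15:45–16:00.
Eitan ∩ Diego: 14:45–15:15, 18:00–19:00, 20:15–22:00.
Eitan ∩ Diego ∩ Ulrich: 15:00–15:15.
Single common window of 15 minutes.

15 minutes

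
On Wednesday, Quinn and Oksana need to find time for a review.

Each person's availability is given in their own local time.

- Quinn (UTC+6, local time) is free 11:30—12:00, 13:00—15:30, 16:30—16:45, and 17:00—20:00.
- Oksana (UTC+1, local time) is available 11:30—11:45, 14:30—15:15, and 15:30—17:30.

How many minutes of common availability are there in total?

Quinn → UTC: 05:30–06:00, 07:00–09:30, 10:30–10:45, 11:00–14:00.
Oksana → UTC: 10:30–10:45, 13:30–14:15, 14:30–16:30.
Quinn ∩ Oksana: 10:30–10:45, 13:30–14:00.
Total common minutes: 15 + 30 = 45.

45 minutes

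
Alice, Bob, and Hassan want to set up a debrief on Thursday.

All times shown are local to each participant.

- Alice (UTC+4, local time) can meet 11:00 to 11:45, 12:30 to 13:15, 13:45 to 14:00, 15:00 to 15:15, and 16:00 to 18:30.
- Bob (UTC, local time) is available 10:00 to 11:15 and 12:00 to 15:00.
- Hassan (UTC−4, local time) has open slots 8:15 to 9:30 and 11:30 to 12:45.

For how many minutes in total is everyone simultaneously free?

75 minutes

Alice → UTC: 07:00–07:45, 08:30–09:15, 09:45–10:00, 11:00–11:15, 12:00–14:30.
Bob → UTC: 10:00–11:15, 12:00–15:00.
Hassan → UTC: 12:15–13:30, 15:30–16:45.
Alice ∩ Bob: 11:00–11:15, 12:00–14:30.
Alice ∩ Bob ∩ Hassan: 12:15–13:30.
Total common minutes: 75.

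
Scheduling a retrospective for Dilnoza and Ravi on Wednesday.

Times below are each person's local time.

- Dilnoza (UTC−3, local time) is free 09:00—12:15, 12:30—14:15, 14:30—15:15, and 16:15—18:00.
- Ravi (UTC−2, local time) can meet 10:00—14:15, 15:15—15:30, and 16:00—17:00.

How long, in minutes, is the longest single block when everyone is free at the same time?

Dilnoza → UTC: 12:00–15:15, 15:30–17:15, 17:30–18:15, 19:15–21:00.
Ravi → UTC: 12:00–16:15, 17:15–17:30, 18:00–19:00.
Dilnoza ∩ Ravi: 12:00–15:15, 15:30–16:15, 18:00–18:15.
Common window lengths: 195, 45, 15 min; longest is 195.

195 minutes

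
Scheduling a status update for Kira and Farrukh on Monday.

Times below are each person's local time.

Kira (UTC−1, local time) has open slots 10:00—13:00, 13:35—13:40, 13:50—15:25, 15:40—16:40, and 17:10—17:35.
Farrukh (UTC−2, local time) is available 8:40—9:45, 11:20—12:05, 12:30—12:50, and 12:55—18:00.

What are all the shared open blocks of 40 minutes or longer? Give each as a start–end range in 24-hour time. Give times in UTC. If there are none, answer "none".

Kira → UTC: 11:00–14:00, 14:35–14:40, 14:50–16:25, 16:40–17:40, 18:10–18:35.
Farrukh → UTC: 10:40–11:45, 13:20–14:05, 14:30–14:50, 14:55–20:00.
Kira ∩ Farrukh: 11:00–11:45, 13:20–14:00, 14:35–14:40, 14:55–16:25, 16:40–17:40, 18:10–18:35.
Windows ≥ 40 min: 11:00–11:45, 13:20–14:00, 14:55–16:25, 16:40–17:40.

11:00–11:45, 13:20–14:00, 14:55–16:25, 16:40–17:40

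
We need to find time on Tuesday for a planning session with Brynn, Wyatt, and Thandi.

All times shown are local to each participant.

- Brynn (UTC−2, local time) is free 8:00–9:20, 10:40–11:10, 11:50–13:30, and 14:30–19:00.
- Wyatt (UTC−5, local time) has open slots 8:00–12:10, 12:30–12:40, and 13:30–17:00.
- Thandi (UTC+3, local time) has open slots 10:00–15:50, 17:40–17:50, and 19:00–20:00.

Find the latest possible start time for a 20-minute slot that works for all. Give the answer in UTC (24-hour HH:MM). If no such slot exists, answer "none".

16:40

Brynn → UTC: 10:00–11:20, 12:40–13:10, 13:50–15:30, 16:30–21:00.
Wyatt → UTC: 13:00–17:10, 17:30–17:40, 18:30–22:00.
Thandi → UTC: 07:00–12:50, 14:40–14:50, 16:00–17:00.
Brynn ∩ Wyatt: 13:00–13:10, 13:50–15:30, 16:30–17:10, 17:30–17:40, 18:30–21:00.
Brynn ∩ Wyatt ∩ Thandi: 14:40–14:50, 16:30–17:00.
Windows ≥ 20 min: 16:30–17:00.
Latest start in the last window 16:30–17:00 is 17:00 − 20 min = 16:40.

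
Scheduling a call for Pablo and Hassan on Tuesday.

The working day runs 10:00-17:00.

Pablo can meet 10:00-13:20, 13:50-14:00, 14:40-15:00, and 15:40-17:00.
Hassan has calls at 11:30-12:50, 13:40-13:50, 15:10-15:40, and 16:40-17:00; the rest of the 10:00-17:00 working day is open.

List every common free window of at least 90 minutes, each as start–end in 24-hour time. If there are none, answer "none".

Hassan free within 10:00–17:00: 10:00–11:30, 12:50–13:40, 13:50–15:10, 15:40–16:40.
Pablo ∩ Hassan: 10:00–11:30, 12:50–13:20, 13:50–14:00, 14:40–15:00, 15:40–16:40.
Windows ≥ 90 min: 10:00–11:30.

10:00–11:30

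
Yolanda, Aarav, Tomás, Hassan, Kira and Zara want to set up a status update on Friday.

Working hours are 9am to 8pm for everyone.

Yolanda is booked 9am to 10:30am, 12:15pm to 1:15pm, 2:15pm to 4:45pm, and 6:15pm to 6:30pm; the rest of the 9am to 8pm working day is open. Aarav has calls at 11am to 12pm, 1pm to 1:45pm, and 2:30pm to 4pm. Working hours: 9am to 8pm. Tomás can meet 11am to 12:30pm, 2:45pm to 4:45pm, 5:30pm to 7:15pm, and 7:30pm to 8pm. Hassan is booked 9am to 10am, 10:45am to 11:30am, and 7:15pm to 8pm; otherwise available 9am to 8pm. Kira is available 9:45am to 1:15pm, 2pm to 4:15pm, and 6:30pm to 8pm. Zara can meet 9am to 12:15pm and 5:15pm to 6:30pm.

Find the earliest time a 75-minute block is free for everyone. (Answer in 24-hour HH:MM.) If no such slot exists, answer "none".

Yolanda free within 09:00–20:00: 10:30–12:15, 13:15–14:15, 16:45–18:15, 18:30–20:00.
Aarav free within 09:00–20:00: 09:00–11:00, 12:00–13:00, 13:45–14:30, 16:00–20:00.
Hassan free within 09:00–20:00: 10:00–10:45, 11:30–19:15.
Yolanda ∩ Aarav: 10:30–11:00, 12:00–12:15, 13:45–14:15, 16:45–18:15, 18:30–20:00.
Yolanda ∩ Aarav ∩ Tomás: 12:00–12:15, 17:30–18:15, 18:30–19:15, 19:30–20:00.
Yolanda ∩ Aarav ∩ Tomás ∩ Hassan: 12:00–12:15, 17:30–18:15, 18:30–19:15.
Yolanda ∩ Aarav ∩ Tomás ∩ Hassan ∩ Kira: 12:00–12:15, 18:30–19:15.
Yolanda ∩ Aarav ∩ Tomás ∩ Hassan ∩ Kira ∩ Zara: 12:00–12:15.
Windows ≥ 75 min: (none).

none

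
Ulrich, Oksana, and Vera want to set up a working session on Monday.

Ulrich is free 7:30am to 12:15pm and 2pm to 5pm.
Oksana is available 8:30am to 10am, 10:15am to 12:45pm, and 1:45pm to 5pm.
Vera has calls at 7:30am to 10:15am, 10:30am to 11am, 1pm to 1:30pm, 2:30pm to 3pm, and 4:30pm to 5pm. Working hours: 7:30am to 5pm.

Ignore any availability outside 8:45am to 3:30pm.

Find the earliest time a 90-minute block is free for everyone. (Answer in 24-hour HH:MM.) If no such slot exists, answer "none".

none

Vera free within 07:30–17:00: 10:15–10:30, 11:00–13:00, 13:30–14:30, 15:00–16:30.
Ulrich ∩ Oksana: 08:30–10:00, 10:15–12:15, 14:00–17:00.
Ulrich ∩ Oksana ∩ Vera: 10:15–10:30, 11:00–12:15, 14:00–14:30, 15:00–16:30.
Restricted to 08:45–15:30: 10:15–10:30, 11:00–12:15, 14:00–14:30, 15:00–15:30.
Windows ≥ 90 min: (none).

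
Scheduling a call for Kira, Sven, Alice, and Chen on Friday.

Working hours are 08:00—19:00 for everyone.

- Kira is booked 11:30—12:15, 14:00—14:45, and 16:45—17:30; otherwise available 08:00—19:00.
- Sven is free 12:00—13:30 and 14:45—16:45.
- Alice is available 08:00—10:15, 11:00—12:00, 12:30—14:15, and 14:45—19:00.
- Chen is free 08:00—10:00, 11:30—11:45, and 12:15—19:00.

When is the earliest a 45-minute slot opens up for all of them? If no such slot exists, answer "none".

Kira free within 08:00–19:00: 08:00–11:30, 12:15–14:00, 14:45–16:45, 17:30–19:00.
Kira ∩ Sven: 12:15–13:30, 14:45–16:45.
Kira ∩ Sven ∩ Alice: 12:30–13:30, 14:45–16:45.
Kira ∩ Sven ∩ Alice ∩ Chen: 12:30–13:30, 14:45–16:45.
Windows ≥ 45 min: 12:30–13:30, 14:45–16:45.
Earliest such window starts at 12:30.

12:30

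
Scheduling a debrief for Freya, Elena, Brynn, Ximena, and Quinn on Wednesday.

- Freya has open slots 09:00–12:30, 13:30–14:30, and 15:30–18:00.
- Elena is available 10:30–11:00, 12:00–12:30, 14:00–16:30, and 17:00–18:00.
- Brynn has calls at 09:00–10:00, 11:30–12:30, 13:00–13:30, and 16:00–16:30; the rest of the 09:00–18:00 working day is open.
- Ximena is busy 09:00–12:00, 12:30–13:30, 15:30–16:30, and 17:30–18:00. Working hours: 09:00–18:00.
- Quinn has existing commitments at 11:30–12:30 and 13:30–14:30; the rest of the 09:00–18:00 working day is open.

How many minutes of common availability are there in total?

Brynn free within 09:00–18:00: 10:00–11:30, 12:30–13:00, 13:30–16:00, 16:30–18:00.
Ximena free within 09:00–18:00: 12:00–12:30, 13:30–15:30, 16:30–17:30.
Quinn free within 09:00–18:00: 09:00–11:30, 12:30–13:30, 14:30–18:00.
Freya ∩ Elena: 10:30–11:00, 12:00–12:30, 14:00–14:30, 15:30–16:30, 17:00–18:00.
Freya ∩ Elena ∩ Brynn: 10:30–11:00, 14:00–14:30, 15:30–16:00, 17:00–18:00.
Freya ∩ Elena ∩ Brynn ∩ Ximena: 14:00–14:30, 17:00–17:30.
Freya ∩ Elena ∩ Brynn ∩ Ximena ∩ Quinn: 17:00–17:30.
Total common minutes: 30.

30 minutes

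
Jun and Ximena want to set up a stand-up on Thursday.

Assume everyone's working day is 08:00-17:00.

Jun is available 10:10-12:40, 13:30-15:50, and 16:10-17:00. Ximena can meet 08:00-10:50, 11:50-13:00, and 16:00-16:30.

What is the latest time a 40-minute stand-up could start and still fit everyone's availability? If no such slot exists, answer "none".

Jun ∩ Ximena: 10:10–10:50, 11:50–12:40, 16:10–16:30.
Windows ≥ 40 min: 10:10–10:50, 11:50–12:40.
Latest start in the last window 11:50–12:40 is 12:40 − 40 min = 12:00.

12:00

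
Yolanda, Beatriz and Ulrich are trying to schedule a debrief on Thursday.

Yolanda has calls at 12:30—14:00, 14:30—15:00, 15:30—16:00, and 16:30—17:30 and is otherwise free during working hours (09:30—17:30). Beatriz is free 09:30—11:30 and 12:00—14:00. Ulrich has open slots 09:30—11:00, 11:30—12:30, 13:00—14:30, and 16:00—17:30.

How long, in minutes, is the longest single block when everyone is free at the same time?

Yolanda free within 09:30–17:30: 09:30–12:30, 14:00–14:30, 15:00–15:30, 16:00–16:30.
Yolanda ∩ Beatriz: 09:30–11:30, 12:00–12:30.
Yolanda ∩ Beatriz ∩ Ulrich: 09:30–11:00, 12:00–12:30.
Common window lengths: 90, 30 min; longest is 90.

90 minutes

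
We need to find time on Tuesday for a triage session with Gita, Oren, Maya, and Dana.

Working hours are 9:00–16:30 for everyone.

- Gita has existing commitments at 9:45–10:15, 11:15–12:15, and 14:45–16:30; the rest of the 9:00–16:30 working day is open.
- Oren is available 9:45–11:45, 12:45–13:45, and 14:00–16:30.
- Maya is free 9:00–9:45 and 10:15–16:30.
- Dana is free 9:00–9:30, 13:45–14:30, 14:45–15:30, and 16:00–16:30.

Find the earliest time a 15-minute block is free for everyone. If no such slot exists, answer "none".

14:00

Gita free within 09:00–16:30: 09:00–09:45, 10:15–11:15, 12:15–14:45.
Gita ∩ Oren: 10:15–11:15, 12:45–13:45, 14:00–14:45.
Gita ∩ Oren ∩ Maya: 10:15–11:15, 12:45–13:45, 14:00–14:45.
Gita ∩ Oren ∩ Maya ∩ Dana: 14:00–14:30.
Windows ≥ 15 min: 14:00–14:30.
Earliest such window starts at 14:00.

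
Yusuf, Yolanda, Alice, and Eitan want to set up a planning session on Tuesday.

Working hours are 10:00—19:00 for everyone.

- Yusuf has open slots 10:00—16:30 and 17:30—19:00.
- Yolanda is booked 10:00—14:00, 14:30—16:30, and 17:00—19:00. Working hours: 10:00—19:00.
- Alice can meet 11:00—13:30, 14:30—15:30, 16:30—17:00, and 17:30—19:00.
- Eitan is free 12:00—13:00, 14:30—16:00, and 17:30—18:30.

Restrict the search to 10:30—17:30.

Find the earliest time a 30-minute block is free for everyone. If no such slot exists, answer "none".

none

Yolanda free within 10:00–19:00: 14:00–14:30, 16:30–17:00.
Yusuf ∩ Yolanda: 14:00–14:30.
Yusuf ∩ Yolanda ∩ Alice: (none).
Yusuf ∩ Yolanda ∩ Alice ∩ Eitan: (none).
Restricted to 10:30–17:30: (none).
Windows ≥ 30 min: (none).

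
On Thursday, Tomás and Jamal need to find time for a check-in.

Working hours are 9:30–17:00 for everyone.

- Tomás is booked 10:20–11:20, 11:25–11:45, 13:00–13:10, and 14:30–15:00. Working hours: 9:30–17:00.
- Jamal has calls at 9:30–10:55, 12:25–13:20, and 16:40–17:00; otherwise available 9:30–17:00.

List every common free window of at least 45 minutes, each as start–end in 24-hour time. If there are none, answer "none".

Tomás free within 09:30–17:00: 09:30–10:20, 11:20–11:25, 11:45–13:00, 13:10–14:30, 15:00–17:00.
Jamal free within 09:30–17:00: 10:55–12:25, 13:20–16:40.
Tomás ∩ Jamal: 11:20–11:25, 11:45–12:25, 13:20–14:30, 15:00–16:40.
Windows ≥ 45 min: 13:20–14:30, 15:00–16:40.

13:20–14:30, 15:00–16:40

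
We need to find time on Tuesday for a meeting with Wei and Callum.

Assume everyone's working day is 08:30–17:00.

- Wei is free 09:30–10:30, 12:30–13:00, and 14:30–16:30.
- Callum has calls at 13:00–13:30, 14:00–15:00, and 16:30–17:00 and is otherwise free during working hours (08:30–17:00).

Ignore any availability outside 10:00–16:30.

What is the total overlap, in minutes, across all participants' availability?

150 minutes

Callum free within 08:30–17:00: 08:30–13:00, 13:30–14:00, 15:00–16:30.
Wei ∩ Callum: 09:30–10:30, 12:30–13:00, 15:00–16:30.
Restricted to 10:00–16:30: 10:00–10:30, 12:30–13:00, 15:00–16:30.
Total common minutes: 30 + 30 + 90 = 150.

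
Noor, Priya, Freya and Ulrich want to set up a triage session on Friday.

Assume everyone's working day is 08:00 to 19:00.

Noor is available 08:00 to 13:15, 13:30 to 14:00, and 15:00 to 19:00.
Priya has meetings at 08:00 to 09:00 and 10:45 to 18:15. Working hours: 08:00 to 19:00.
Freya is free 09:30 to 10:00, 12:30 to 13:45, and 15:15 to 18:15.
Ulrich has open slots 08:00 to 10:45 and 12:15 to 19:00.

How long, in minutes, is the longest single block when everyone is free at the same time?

30 minutes

Priya free within 08:00–19:00: 09:00–10:45, 18:15–19:00.
Noor ∩ Priya: 09:00–10:45, 18:15–19:00.
Noor ∩ Priya ∩ Freya: 09:30–10:00.
Noor ∩ Priya ∩ Freya ∩ Ulrich: 09:30–10:00.
Single common window of 30 minutes.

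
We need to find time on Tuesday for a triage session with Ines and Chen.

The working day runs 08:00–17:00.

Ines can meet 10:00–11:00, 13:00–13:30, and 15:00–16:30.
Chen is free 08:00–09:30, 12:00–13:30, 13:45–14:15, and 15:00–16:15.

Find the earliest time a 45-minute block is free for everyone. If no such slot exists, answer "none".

Ines ∩ Chen: 13:00–13:30, 15:00–16:15.
Windows ≥ 45 min: 15:00–16:15.
Earliest such window starts at 15:00.

15:00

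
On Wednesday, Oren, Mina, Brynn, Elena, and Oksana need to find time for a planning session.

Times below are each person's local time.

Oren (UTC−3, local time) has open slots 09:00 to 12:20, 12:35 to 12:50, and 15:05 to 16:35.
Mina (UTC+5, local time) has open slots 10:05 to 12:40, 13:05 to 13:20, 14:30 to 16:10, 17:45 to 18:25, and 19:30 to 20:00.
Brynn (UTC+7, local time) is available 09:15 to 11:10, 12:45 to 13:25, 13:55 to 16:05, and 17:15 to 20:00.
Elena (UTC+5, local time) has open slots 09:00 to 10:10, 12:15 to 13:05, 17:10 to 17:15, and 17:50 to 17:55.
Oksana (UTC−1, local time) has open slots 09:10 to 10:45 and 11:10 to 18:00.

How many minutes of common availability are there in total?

5 minutes

Oren → UTC: 12:00–15:20, 15:35–15:50, 18:05–19:35.
Mina → UTC: 05:05–07:40, 08:05–08:20, 09:30–11:10, 12:45–13:25, 14:30–15:00.
Brynn → UTC: 02:15–04:10, 05:45–06:25, 06:55–09:05, 10:15–13:00.
Elena → UTC: 04:00–05:10, 07:15–08:05, 12:10–12:15, 12:50–12:55.
Oksana → UTC: 10:10–11:45, 12:10–19:00.
Oren ∩ Mina: 12:45–13:25, 14:30–15:00.
Oren ∩ Mina ∩ Brynn: 12:45–13:00.
Oren ∩ Mina ∩ Brynn ∩ Elena: 12:50–12:55.
Oren ∩ Mina ∩ Brynn ∩ Elena ∩ Oksana: 12:50–12:55.
Total common minutes: 5.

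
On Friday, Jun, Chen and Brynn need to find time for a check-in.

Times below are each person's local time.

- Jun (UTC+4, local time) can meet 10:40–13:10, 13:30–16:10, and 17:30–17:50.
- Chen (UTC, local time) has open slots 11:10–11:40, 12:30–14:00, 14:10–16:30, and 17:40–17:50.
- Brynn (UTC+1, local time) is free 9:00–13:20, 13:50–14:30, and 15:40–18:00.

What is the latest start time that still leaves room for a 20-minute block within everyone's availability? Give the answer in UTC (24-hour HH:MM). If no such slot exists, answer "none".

Jun → UTC: 06:40–09:10, 09:30–12:10, 13:30–13:50.
Chen → UTC: 11:10–11:40, 12:30–14:00, 14:10–16:30, 17:40–17:50.
Brynn → UTC: 08:00–12:20, 12:50–13:30, 14:40–17:00.
Jun ∩ Chen: 11:10–11:40, 13:30–13:50.
Jun ∩ Chen ∩ Brynn: 11:10–11:40.
Windows ≥ 20 min: 11:10–11:40.
Latest start in the last window 11:10–11:40 is 11:40 − 20 min = 11:20.

11:20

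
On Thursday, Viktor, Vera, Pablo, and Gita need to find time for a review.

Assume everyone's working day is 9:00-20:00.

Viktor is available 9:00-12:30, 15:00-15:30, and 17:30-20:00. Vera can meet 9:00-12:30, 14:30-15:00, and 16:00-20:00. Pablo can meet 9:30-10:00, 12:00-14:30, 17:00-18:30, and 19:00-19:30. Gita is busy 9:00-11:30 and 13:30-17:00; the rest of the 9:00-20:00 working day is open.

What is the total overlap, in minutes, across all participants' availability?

Gita free within 09:00–20:00: 11:30–13:30, 17:00–20:00.
Viktor ∩ Vera: 09:00–12:30, 17:30–20:00.
Viktor ∩ Vera ∩ Pablo: 09:30–10:00, 12:00–12:30, 17:30–18:30, 19:00–19:30.
Viktor ∩ Vera ∩ Pablo ∩ Gita: 12:00–12:30, 17:30–18:30, 19:00–19:30.
Total common minutes: 30 + 60 + 30 = 120.

120 minutes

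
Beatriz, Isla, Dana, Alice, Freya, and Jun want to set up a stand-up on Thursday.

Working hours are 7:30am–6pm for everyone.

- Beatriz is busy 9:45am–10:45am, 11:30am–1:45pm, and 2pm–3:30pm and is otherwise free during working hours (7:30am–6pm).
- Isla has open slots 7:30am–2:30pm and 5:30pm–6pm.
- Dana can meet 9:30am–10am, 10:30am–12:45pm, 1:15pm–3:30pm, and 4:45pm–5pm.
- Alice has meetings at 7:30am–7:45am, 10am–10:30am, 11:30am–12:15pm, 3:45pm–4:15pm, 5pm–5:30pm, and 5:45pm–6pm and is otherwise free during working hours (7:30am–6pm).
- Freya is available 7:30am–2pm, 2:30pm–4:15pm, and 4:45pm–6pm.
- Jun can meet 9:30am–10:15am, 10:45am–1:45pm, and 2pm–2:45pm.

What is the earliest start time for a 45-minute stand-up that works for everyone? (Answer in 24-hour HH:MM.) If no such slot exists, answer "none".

10:45

Beatriz free within 07:30–18:00: 07:30–09:45, 10:45–11:30, 13:45–14:00, 15:30–18:00.
Alice free within 07:30–18:00: 07:45–10:00, 10:30–11:30, 12:15–15:45, 16:15–17:00, 17:30–17:45.
Beatriz ∩ Isla: 07:30–09:45, 10:45–11:30, 13:45–14:00, 17:30–18:00.
Beatriz ∩ Isla ∩ Dana: 09:30–09:45, 10:45–11:30, 13:45–14:00.
Beatriz ∩ Isla ∩ Dana ∩ Alice: 09:30–09:45, 10:45–11:30, 13:45–14:00.
Beatriz ∩ Isla ∩ Dana ∩ Alice ∩ Freya: 09:30–09:45, 10:45–11:30, 13:45–14:00.
Beatriz ∩ Isla ∩ Dana ∩ Alice ∩ Freya ∩ Jun: 09:30–09:45, 10:45–11:30.
Windows ≥ 45 min: 10:45–11:30.
Earliest such window starts at 10:45.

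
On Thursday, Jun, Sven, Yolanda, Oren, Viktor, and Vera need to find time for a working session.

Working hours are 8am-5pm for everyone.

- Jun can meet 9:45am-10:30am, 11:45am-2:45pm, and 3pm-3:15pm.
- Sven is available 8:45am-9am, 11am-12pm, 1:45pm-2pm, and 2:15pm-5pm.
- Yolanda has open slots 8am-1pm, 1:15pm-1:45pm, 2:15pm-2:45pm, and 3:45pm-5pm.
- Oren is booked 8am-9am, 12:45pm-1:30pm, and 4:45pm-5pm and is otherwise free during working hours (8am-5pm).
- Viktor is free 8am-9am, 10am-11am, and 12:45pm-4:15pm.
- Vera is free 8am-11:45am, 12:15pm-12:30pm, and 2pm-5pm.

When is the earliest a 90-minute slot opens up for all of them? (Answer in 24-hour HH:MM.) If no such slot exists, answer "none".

Oren free within 08:00–17:00: 09:00–12:45, 13:30–16:45.
Jun ∩ Sven: 11:45–12:00, 13:45–14:00, 14:15–14:45, 15:00–15:15.
Jun ∩ Sven ∩ Yolanda: 11:45–12:00, 14:15–14:45.
Jun ∩ Sven ∩ Yolanda ∩ Oren: 11:45–12:00, 14:15–14:45.
Jun ∩ Sven ∩ Yolanda ∩ Oren ∩ Viktor: 14:15–14:45.
Jun ∩ Sven ∩ Yolanda ∩ Oren ∩ Viktor ∩ Vera: 14:15–14:45.
Windows ≥ 90 min: (none).

none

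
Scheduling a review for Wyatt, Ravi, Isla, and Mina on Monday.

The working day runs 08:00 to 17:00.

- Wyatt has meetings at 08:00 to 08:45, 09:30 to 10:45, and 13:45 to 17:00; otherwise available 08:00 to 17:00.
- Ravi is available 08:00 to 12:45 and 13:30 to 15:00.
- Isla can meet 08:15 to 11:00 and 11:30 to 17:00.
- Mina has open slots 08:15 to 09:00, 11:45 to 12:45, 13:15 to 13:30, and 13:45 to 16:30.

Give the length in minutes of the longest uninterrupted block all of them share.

Wyatt free within 08:00–17:00: 08:45–09:30, 10:45–13:45.
Wyatt ∩ Ravi: 08:45–09:30, 10:45–12:45, 13:30–13:45.
Wyatt ∩ Ravi ∩ Isla: 08:45–09:30, 10:45–11:00, 11:30–12:45, 13:30–13:45.
Wyatt ∩ Ravi ∩ Isla ∩ Mina: 08:45–09:00, 11:45–12:45.
Common window lengths: 15, 60 min; longest is 60.

60 minutes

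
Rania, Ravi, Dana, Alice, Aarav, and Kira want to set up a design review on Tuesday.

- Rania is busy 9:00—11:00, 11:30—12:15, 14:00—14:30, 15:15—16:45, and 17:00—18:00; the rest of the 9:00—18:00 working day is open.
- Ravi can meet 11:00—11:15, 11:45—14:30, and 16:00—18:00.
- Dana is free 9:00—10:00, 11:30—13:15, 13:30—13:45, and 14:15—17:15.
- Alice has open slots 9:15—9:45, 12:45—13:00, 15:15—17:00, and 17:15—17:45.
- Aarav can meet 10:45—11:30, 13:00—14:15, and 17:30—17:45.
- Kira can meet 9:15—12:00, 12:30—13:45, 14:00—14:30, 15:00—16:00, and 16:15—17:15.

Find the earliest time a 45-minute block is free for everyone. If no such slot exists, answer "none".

none

Rania free within 09:00–18:00: 11:00–11:30, 12:15–14:00, 14:30–15:15, 16:45–17:00.
Rania ∩ Ravi: 11:00–11:15, 12:15–14:00, 16:45–17:00.
Rania ∩ Ravi ∩ Dana: 12:15–13:15, 13:30–13:45, 16:45–17:00.
Rania ∩ Ravi ∩ Dana ∩ Alice: 12:45–13:00, 16:45–17:00.
Rania ∩ Ravi ∩ Dana ∩ Alice ∩ Aarav: (none).
Rania ∩ Ravi ∩ Dana ∩ Alice ∩ Aarav ∩ Kira: (none).
Windows ≥ 45 min: (none).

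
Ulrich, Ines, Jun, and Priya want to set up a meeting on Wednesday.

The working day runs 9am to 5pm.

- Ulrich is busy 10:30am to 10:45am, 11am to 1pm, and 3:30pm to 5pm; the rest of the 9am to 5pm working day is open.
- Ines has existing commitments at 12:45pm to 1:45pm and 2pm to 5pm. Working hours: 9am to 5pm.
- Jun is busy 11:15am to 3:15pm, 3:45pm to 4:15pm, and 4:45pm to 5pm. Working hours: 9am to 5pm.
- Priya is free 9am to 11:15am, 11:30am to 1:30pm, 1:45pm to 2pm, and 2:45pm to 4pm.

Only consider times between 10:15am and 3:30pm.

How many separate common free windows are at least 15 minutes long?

2

Ulrich free within 09:00–17:00: 09:00–10:30, 10:45–11:00, 13:00–15:30.
Ines free within 09:00–17:00: 09:00–12:45, 13:45–14:00.
Jun free within 09:00–17:00: 09:00–11:15, 15:15–15:45, 16:15–16:45.
Ulrich ∩ Ines: 09:00–10:30, 10:45–11:00, 13:45–14:00.
Ulrich ∩ Ines ∩ Jun: 09:00–10:30, 10:45–11:00.
Ulrich ∩ Ines ∩ Jun ∩ Priya: 09:00–10:30, 10:45–11:00.
Restricted to 10:15–15:30: 10:15–10:30, 10:45–11:00.
Windows ≥ 15 min: 10:15–10:30, 10:45–11:00.
That's 2 windows.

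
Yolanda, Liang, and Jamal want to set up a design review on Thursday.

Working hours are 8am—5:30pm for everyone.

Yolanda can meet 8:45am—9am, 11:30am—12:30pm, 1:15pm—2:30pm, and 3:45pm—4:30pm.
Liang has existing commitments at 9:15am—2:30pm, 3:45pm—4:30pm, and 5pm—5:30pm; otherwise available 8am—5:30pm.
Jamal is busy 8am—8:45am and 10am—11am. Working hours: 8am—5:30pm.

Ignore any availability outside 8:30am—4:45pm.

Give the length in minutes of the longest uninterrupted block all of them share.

15 minutes

Liang free within 08:00–17:30: 08:00–09:15, 14:30–15:45, 16:30–17:00.
Jamal free within 08:00–17:30: 08:45–10:00, 11:00–17:30.
Yolanda ∩ Liang: 08:45–09:00.
Yolanda ∩ Liang ∩ Jamal: 08:45–09:00.
Restricted to 08:30–16:45: 08:45–09:00.
Single common window of 15 minutes.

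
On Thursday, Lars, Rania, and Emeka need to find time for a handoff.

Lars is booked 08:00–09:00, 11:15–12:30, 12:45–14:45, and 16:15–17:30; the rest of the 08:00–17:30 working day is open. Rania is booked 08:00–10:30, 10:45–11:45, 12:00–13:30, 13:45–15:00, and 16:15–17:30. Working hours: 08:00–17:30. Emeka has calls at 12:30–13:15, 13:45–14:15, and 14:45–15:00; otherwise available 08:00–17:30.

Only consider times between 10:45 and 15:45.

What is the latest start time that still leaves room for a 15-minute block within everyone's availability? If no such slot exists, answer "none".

Lars free within 08:00–17:30: 09:00–11:15, 12:30–12:45, 14:45–16:15.
Rania free within 08:00–17:30: 10:30–10:45, 11:45–12:00, 13:30–13:45, 15:00–16:15.
Emeka free within 08:00–17:30: 08:00–12:30, 13:15–13:45, 14:15–14:45, 15:00–17:30.
Lars ∩ Rania: 10:30–10:45, 15:00–16:15.
Lars ∩ Rania ∩ Emeka: 10:30–10:45, 15:00–16:15.
Restricted to 10:45–15:45: 15:00–15:45.
Windows ≥ 15 min: 15:00–15:45.
Latest start in the last window 15:00–15:45 is 15:45 − 15 min = 15:30.

15:30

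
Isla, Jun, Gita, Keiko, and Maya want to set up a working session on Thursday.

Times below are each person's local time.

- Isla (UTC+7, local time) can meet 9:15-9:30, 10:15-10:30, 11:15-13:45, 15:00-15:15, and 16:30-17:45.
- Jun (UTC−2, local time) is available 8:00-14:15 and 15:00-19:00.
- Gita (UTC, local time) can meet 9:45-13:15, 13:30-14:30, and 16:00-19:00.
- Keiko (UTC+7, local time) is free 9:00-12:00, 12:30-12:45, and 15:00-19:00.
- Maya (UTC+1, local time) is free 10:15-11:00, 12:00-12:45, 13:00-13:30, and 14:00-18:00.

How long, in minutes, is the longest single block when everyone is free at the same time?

Isla → UTC: 02:15–02:30, 03:15–03:30, 04:15–06:45, 08:00–08:15, 09:30–10:45.
Jun → UTC: 10:00–16:15, 17:00–21:00.
Gita → UTC: 09:45–13:15, 13:30–14:30, 16:00–19:00.
Keiko → UTC: 02:00–05:00, 05:30–05:45, 08:00–12:00.
Maya → UTC: 09:15–10:00, 11:00–11:45, 12:00–12:30, 13:00–17:00.
Isla ∩ Jun: 10:00–10:45.
Isla ∩ Jun ∩ Gita: 10:00–10:45.
Isla ∩ Jun ∩ Gita ∩ Keiko: 10:00–10:45.
Isla ∩ Jun ∩ Gita ∩ Keiko ∩ Maya: (none).
No common window.

0 minutes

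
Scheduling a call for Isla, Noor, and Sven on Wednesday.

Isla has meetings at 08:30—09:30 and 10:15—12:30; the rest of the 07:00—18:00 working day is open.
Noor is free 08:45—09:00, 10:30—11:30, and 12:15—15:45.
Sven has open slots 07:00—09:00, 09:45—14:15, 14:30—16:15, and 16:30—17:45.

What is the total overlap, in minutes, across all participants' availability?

180 minutes

Isla free within 07:00–18:00: 07:00–08:30, 09:30–10:15, 12:30–18:00.
Isla ∩ Noor: 12:30–15:45.
Isla ∩ Noor ∩ Sven: 12:30–14:15, 14:30–15:45.
Total common minutes: 105 + 75 = 180.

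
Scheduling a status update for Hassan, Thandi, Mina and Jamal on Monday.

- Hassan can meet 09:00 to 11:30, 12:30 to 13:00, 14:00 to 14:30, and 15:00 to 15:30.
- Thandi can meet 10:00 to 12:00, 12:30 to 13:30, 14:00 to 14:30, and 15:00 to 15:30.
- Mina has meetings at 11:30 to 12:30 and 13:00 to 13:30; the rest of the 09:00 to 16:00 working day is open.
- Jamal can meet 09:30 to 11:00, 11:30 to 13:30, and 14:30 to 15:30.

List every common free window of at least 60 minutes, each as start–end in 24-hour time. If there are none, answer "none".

10:00–11:00

Mina free within 09:00–16:00: 09:00–11:30, 12:30–13:00, 13:30–16:00.
Hassan ∩ Thandi: 10:00–11:30, 12:30–13:00, 14:00–14:30, 15:00–15:30.
Hassan ∩ Thandi ∩ Mina: 10:00–11:30, 12:30–13:00, 14:00–14:30, 15:00–15:30.
Hassan ∩ Thandi ∩ Mina ∩ Jamal: 10:00–11:00, 12:30–13:00, 15:00–15:30.
Windows ≥ 60 min: 10:00–11:00.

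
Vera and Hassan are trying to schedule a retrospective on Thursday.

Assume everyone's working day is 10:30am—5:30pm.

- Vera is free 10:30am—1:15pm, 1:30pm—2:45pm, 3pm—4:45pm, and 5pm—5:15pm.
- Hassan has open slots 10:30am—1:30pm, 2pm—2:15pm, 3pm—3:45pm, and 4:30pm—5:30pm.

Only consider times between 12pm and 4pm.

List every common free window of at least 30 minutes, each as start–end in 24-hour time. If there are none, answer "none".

12:00–13:15, 15:00–15:45

Vera ∩ Hassan: 10:30–13:15, 14:00–14:15, 15:00–15:45, 16:30–16:45, 17:00–17:15.
Restricted to 12:00–16:00: 12:00–13:15, 14:00–14:15, 15:00–15:45.
Windows ≥ 30 min: 12:00–13:15, 15:00–15:45.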